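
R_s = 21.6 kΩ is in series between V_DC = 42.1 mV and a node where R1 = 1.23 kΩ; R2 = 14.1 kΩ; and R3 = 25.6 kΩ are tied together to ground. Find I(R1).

I ≈ 1.63 µA

Equivalent of the parallel group: R_p = 1.083 kΩ.
V_A by voltage divider: V_A = 42.1 × 1.083/(21.6 + 1.083) = 2.011 mV.
I(R1) = V_A / R1 = 2.011/1.23 = 1.635 µA.
(Check via current divider: I_total = 1.856 µA; share G_k/ΣG = 0.8808 → same result.)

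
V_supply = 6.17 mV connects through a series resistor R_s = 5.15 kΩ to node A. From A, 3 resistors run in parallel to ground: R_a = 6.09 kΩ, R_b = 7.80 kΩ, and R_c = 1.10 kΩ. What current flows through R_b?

Combine the parallel branches: R_p = (1/6.09 + 1/7.80 + 1/1.10)⁻¹ = 0.8323 kΩ.
V_A by voltage divider: V_A = 6.17 × 0.8323/(5.15 + 0.8323) = 0.8584 mV.
I(R_b) = V_A / R_b = 0.8584/7.80 = 0.1101 µA.
(Equivalently: I_total = 1.031 µA, then current-divider fraction G_k/ΣG = 0.1067.)

I ≈ 0.110 µA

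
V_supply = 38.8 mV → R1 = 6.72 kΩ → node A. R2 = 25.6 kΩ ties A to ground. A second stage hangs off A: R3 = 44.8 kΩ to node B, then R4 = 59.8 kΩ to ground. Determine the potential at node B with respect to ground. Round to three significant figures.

Node A sees R2 in parallel with the series input of stage 2, R3 + R4 = 104.6 kΩ.
Effective lower resistance at A: R2 ‖ 104.6 = 20.57 kΩ.
V_A = 38.8 × 20.57/(6.72 + 20.57) = 29.24 mV.
Stage 2 is unloaded, so V_B = V_A · R4/(R3+R4) = 29.24 × 59.8/104.6 = 16.72 mV.

V_B ≈ 16.7 mV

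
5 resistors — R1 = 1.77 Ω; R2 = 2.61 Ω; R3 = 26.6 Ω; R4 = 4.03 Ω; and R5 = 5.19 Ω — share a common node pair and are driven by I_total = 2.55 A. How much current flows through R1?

I ≈ 1.01 A

Total conductance ΣG = 1/1.77 + 1/2.61 + 1/26.6 + 1/4.03 + 1/5.19 = 1.427 (units of 1/Ω).
Current divider: I(R1) = I_total · G_k/ΣG = 2.55 × (0.5650/1.427) = 2.55 × 0.3960 = 1.010 A.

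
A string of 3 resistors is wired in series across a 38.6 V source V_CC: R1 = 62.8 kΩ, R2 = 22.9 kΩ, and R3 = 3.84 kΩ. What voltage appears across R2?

ΣR = 62.8 + 22.9 + 3.84 = 89.54 kΩ.
Voltage divider: V = V_CC · (22.90 / 89.54) = 38.6 × 0.2558 = 9.872 V.

V ≈ 9.87 V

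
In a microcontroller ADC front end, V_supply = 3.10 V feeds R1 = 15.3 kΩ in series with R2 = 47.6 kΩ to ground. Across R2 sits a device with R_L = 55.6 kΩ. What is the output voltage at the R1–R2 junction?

V_out ≈ 1.94 V

R2 ‖ R_L = (47.6 × 55.6)/(47.6 + 55.6) = 25.64 kΩ.
Then V_out = V_supply · R2'/(R1 + R2') = 3.10 × 25.64/40.94 = 1.942 V.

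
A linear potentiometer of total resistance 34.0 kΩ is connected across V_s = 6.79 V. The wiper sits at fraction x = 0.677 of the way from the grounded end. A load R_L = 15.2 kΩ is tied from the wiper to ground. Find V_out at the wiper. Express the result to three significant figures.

Split the track: R_lower = x·R_p = 23.02 kΩ, R_upper = (1−x)·R_p = 10.98 kΩ.
R_L loads the lower segment: effective lower R = 9.155 kΩ.
V_out = 6.79 × 9.155/(10.98 + 9.155) = 3.087 V.
(Unloaded: V_out = x·V_s = 4.60 V.)

V_out ≈ 3.09 V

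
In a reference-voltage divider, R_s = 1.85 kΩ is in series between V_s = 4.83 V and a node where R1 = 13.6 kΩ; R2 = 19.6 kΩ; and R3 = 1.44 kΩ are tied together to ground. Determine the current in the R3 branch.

Equivalent of the parallel group: R_p = 1.221 kΩ.
Node voltage V_A = V_s · R_p/(R_s + R_p) = 4.83 × 0.3976 = 1.920 V.
I(R3) = V_A / R3 = 1.920/1.44 = 1.334 mA.

I ≈ 1.33 mA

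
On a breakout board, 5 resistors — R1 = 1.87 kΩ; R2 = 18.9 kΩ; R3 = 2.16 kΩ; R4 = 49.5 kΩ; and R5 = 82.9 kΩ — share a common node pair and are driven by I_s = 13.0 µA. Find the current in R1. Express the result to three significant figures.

Total conductance ΣG = 1/1.87 + 1/18.9 + 1/2.16 + 1/49.5 + 1/82.9 = 1.083 (units of 1/kΩ).
R1 takes the fraction G_k/ΣG = 0.5348/1.083 = 0.4938, so I = 13.0 × 0.4938 = 6.420 µA.

I ≈ 6.42 µA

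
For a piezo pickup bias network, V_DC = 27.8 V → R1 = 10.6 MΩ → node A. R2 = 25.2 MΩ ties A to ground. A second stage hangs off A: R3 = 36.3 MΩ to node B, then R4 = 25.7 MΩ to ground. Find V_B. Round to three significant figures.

V_B ≈ 7.24 V

Looking into the second stage from A: R3 + R4 = 62.00 MΩ appears in parallel with R2.
Effective lower resistance at A: R2 ‖ 62.00 = 17.92 MΩ.
V_A = 27.8 × 17.92/(10.6 + 17.92) = 17.47 V.
Then the unloaded second divider: V_B = V_A × R4/(R3+R4) = 17.47 × 0.4145 = 7.240 V.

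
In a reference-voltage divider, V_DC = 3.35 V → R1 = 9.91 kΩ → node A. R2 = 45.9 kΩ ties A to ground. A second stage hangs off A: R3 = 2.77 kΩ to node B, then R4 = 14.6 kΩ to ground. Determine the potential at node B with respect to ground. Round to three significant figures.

V_B ≈ 1.58 V

Node A sees R2 in parallel with the series input of stage 2, R3 + R4 = 17.37 kΩ.
Effective lower resistance at A: R2 ‖ 17.37 = 12.60 kΩ.
So V_A = 3.35 × 0.5598 = 1.875 V.
Stage 2 is unloaded, so V_B = V_A · R4/(R3+R4) = 1.875 × 14.6/17.37 = 1.576 V.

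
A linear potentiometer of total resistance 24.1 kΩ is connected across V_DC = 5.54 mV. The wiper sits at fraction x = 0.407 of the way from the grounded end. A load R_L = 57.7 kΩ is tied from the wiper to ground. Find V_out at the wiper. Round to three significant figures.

V_out ≈ 2.05 mV

The pot divides into 14.29 kΩ above the wiper and 9.809 kΩ below.
(x·R_p) ‖ R_L = 8.384 kΩ.
V_out = 5.54 × 8.384/(14.29 + 8.384) = 2.048 mV.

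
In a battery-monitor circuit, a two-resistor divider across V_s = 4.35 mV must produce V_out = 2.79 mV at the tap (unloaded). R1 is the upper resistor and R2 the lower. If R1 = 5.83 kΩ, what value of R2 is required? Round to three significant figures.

Required fraction k = V_out/V_s = 0.6414.
Rearranging, R2 = R1·k/(1−k) = 5.83 × 1.788 = 10.43 kΩ.

R2 ≈ 10.4 kΩ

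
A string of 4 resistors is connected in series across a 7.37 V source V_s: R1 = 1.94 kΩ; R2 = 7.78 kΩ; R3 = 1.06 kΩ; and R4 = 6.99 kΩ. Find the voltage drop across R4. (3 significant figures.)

V ≈ 2.90 V

Total series resistance ΣR = 1.94 + 7.78 + 1.06 + 6.99 = 17.77 kΩ.
Voltage divider: V = V_s · (6.990 / 17.77) = 7.37 × 0.3934 = 2.899 V.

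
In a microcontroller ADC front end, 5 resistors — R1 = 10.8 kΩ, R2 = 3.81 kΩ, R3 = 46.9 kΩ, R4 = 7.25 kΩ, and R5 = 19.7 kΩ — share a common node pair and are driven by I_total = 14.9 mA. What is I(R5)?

ΣG = 1/10.8 + 1/3.81 + 1/46.9 + 1/7.25 + 1/19.7 = 0.5651.
R5 takes the fraction G_k/ΣG = 0.05076/0.5651 = 0.08983, so I = 14.9 × 0.08983 = 1.338 mA.

I ≈ 1.34 mA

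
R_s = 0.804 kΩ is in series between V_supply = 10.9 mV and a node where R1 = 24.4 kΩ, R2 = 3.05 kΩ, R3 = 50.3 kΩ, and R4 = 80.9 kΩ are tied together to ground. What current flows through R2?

I ≈ 2.70 µA

Parallel bank: R_p = 1/(1/24.4 + 1/3.05 + 1/50.3 + 1/80.9) = 2.493 kΩ.
V_A by voltage divider: V_A = 10.9 × 2.493/(0.804 + 2.493) = 8.242 mV.
Branch current I = V_A/R2 = 8.242/3.05 = 2.702 µA.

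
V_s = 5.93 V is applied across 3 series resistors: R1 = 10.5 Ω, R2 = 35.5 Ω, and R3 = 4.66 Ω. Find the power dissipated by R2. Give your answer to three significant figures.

P ≈ 0.486 W

Series current I = V_s/ΣR = 5.93/50.66 = 0.1171 A.
V(R2) = I·R = 4.155 V; P = V·I = 4.155 × 0.1171 = 0.4864 W.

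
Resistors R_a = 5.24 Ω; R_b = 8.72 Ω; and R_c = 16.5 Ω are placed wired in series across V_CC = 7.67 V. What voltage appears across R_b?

ΣR = 5.24 + 8.72 + 16.5 = 30.46 Ω.
V = V_CC · R/ΣR = 7.67 × 0.2863 = 2.196 V.

V ≈ 2.20 V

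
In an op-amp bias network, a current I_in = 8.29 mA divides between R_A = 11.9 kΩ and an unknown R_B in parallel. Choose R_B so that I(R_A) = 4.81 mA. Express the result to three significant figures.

The fraction through R_A equals R_B/(R_A+R_B).
With f = 0.5802, R_B = R_A · f/(1−f) = 11.9 × 1.382 = 16.45 kΩ.

R_B ≈ 16.4 kΩ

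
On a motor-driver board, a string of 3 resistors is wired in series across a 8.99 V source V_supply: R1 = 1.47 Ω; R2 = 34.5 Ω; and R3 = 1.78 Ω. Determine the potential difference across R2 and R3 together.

V ≈ 8.64 V

Series total: ΣR = 1.47 + 34.5 + 1.78 = 37.75 Ω.
R_{R2..R3} = 34.5 + 1.78 = 36.28 Ω.
V = V_supply · R/ΣR = 8.99 × 0.9611 = 8.640 V.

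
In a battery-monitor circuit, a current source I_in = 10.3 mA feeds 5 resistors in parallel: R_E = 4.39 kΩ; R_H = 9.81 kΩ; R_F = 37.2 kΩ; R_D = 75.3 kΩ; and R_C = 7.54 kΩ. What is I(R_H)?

I ≈ 2.09 mA

Conductances: ΣG = 1/4.39 + 1/9.81 + 1/37.2 + 1/75.3 + 1/7.54 = 0.5025 (1/kΩ).
Current divider: I(R_H) = I_in · G_k/ΣG = 10.3 × (0.1019/0.5025) = 10.3 × 0.2029 = 2.089 mA.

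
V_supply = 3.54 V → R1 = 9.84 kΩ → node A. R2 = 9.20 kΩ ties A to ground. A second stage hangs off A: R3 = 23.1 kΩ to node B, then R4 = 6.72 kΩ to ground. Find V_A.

V_A ≈ 1.48 V

Node A sees R2 in parallel with the series input of stage 2, R3 + R4 = 29.82 kΩ.
Effective lower resistance at A: R2 ‖ 29.82 = 7.031 kΩ.
So V_A = 3.54 × 0.4167 = 1.475 V.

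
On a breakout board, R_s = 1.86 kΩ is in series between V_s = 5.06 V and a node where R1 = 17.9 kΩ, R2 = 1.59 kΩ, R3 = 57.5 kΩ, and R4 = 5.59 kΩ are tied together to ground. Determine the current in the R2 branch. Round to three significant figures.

I ≈ 1.21 mA

Equivalent of the parallel group: R_p = 1.135 kΩ.
V_A = 5.06 × 1.135/2.995 = 1.918 V.
I(R2) = V_A / R2 = 1.918/1.59 = 1.206 mA.
(Check via current divider: I_total = 1.689 mA; share G_k/ΣG = 0.7138 → same result.)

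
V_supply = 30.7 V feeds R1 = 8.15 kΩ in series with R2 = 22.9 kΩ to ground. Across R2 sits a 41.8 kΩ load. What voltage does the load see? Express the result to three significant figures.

R2 ‖ R_L = (22.9 × 41.8)/(22.9 + 41.8) = 14.79 kΩ.
Now apply the divider: V_out = 30.7 × 0.6448 = 19.80 V.

V_out ≈ 19.8 V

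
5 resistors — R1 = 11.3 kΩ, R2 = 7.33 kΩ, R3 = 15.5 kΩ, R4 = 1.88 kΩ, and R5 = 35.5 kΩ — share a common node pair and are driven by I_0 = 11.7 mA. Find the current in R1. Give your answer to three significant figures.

I ≈ 1.22 mA

Conductances: ΣG = 1/11.3 + 1/7.33 + 1/15.5 + 1/1.88 + 1/35.5 = 0.8495 (1/kΩ).
By the current-divider rule, I = I_0 · G_k/ΣG = 11.7 × 0.1042 = 1.219 mA.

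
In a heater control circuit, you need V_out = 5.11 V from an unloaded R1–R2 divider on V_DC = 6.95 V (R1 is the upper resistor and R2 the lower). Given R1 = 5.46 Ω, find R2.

Required fraction k = V_out/V_DC = 0.7353.
R2 = R1 · 0.7353/(1 − 0.7353) = 15.16 Ω.

R2 ≈ 15.2 Ω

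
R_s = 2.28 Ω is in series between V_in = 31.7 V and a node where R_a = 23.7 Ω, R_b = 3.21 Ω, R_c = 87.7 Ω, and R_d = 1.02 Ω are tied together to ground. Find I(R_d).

I ≈ 7.64 A

Parallel bank: R_p = 1/(1/23.7 + 1/3.21 + 1/87.7 + 1/1.02) = 0.7432 Ω.
V_A = 31.7 × 0.7432/3.023 = 7.793 V.
Branch current I = V_A/R_d = 7.793/1.02 = 7.640 A.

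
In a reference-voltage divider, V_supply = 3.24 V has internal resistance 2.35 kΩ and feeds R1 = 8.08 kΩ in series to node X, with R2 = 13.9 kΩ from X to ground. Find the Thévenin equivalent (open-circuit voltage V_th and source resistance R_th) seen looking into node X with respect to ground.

V_th ≈ 1.85 V, R_th ≈ 5.96 kΩ

R1' = 2.35 + 8.08 = 10.43 kΩ (source resistance + R1).
Open-circuit (no load on X): V_th = V_supply · R2/(R1' + R2) = 3.24 × 13.9/(10.43 + 13.9) = 1.851 V.
With V_supply suppressed (replaced by a short), R_th = R1' ‖ R2 = (10.43 × 13.9)/(10.43 + 13.9) = 5.959 kΩ.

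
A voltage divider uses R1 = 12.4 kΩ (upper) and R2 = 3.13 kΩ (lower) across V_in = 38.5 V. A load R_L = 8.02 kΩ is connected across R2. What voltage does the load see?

R2 ‖ R_L = (3.13 × 8.02)/(3.13 + 8.02) = 2.251 kΩ.
Voltage divider with the loaded lower leg: V_out = 38.5 × 2.251/(12.4 + 2.251) = 38.5 × 0.1537 = 5.916 V.

V_out ≈ 5.92 V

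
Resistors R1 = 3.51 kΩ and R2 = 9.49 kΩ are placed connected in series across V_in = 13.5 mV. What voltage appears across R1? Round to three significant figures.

Total series resistance ΣR = 3.51 + 9.49 = 13.00 kΩ.
V = V_in · R/ΣR = 13.5 × 0.2700 = 3.645 mV.

V ≈ 3.65 mV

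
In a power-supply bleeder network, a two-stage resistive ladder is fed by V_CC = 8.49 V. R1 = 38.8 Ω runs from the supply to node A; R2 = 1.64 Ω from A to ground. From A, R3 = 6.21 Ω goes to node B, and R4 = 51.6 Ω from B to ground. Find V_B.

V_B ≈ 0.299 V

The second stage (R3 + R4 = 57.81 Ω) loads node A in parallel with R2.
Effective lower resistance at A: R2 ‖ 57.81 = 1.595 Ω.
So V_A = 8.49 × 0.03948 = 0.3352 V.
Then the unloaded second divider: V_B = V_A × R4/(R3+R4) = 0.3352 × 0.8926 = 0.2992 V.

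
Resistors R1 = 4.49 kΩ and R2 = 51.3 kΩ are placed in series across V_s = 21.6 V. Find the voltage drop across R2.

V ≈ 19.9 V

Series total: ΣR = 4.49 + 51.3 = 55.79 kΩ.
Voltage divider: V = V_s · (51.30 / 55.79) = 21.6 × 0.9195 = 19.86 V.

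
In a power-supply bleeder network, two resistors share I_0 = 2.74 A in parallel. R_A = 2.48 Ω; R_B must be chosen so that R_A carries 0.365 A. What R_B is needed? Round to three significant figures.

R_B ≈ 0.381 Ω

Two-branch current divider: I_A = I_0 · R_B/(R_A + R_B).
With f = 0.1332, R_B = R_A · f/(1−f) = 2.48 × 0.1537 = 0.3811 Ω.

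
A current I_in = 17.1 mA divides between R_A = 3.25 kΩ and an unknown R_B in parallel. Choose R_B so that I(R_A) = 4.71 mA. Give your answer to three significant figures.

The fraction through R_A equals R_B/(R_A+R_B).
With f = 0.2754, R_B = R_A · f/(1−f) = 3.25 × 0.3801 = 1.235 kΩ.

R_B ≈ 1.24 kΩ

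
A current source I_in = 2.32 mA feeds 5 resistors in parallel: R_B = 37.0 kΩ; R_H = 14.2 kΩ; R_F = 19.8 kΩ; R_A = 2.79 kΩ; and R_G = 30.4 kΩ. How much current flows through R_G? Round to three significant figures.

I ≈ 0.142 mA

Total conductance ΣG = 1/37.0 + 1/14.2 + 1/19.8 + 1/2.79 + 1/30.4 = 0.5393 (units of 1/kΩ).
By the current-divider rule, I = I_in · G_k/ΣG = 2.32 × 0.06100 = 0.1415 mA.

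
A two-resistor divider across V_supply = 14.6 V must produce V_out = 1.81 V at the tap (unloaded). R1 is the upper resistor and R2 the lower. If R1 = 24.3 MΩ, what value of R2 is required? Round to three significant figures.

The divider ratio is R2/(R1+R2) = 1.81/14.6 = 0.1240.
R2 = R1 · 0.1240/(1 − 0.1240) = 3.439 MΩ.

R2 ≈ 3.44 MΩ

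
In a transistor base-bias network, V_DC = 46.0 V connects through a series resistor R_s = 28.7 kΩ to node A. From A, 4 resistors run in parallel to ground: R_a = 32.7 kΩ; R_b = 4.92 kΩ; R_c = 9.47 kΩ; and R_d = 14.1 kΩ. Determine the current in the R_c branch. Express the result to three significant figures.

I ≈ 0.380 mA

Equivalent of the parallel group: R_p = 2.437 kΩ.
V_A by voltage divider: V_A = 46.0 × 2.437/(28.7 + 2.437) = 3.600 V.
Branch current I = V_A/R_c = 3.600/9.47 = 0.3802 mA.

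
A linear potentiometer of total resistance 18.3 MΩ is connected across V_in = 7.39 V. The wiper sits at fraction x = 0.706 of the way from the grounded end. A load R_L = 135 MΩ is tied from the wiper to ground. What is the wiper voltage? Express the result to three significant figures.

Lower segment x·R_p = 12.92 MΩ; upper segment (1−x)·R_p = 5.380 MΩ.
(x·R_p) ‖ R_L = 11.79 MΩ.
V_out = 7.39 × 11.79/(5.380 + 11.79) = 5.075 V.
(Unloaded: V_out = x·V_in = 5.22 V.)

V_out ≈ 5.07 V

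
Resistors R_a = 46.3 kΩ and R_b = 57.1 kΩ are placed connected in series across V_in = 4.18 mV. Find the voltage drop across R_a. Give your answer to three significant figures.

V ≈ 1.87 mV

Series total: ΣR = 46.3 + 57.1 = 103.4 kΩ.
Voltage divider: V = V_in · (46.30 / 103.4) = 4.18 × 0.4478 = 1.872 mV.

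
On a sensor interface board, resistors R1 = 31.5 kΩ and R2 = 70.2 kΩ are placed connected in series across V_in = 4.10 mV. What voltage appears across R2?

Total series resistance ΣR = 31.5 + 70.2 = 101.7 kΩ.
Voltage divider: V = V_in · (70.20 / 101.7) = 4.10 × 0.6903 = 2.830 mV.

V ≈ 2.83 mV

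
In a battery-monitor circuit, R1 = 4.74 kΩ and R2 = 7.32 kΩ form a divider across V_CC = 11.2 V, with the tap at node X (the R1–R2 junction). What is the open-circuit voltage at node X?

V_th ≈ 6.80 V

With X open, the divider is unloaded: V_th = 11.2 × 7.32/12.06 = 6.798 V.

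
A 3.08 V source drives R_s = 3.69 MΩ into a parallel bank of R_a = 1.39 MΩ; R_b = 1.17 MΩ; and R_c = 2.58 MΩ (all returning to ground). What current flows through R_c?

Combine the parallel branches: R_p = (1/1.39 + 1/1.17 + 1/2.58)⁻¹ = 0.5098 MΩ.
V_A = 3.08 × 0.5098/4.200 = 0.3738 V.
Branch current I = V_A/R_c = 0.3738/2.58 = 0.1449 µA.

I ≈ 0.145 µA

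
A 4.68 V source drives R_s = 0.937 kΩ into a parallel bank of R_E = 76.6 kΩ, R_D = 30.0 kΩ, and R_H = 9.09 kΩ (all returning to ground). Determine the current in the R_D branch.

Parallel bank: R_p = 1/(1/76.6 + 1/30.0 + 1/9.09) = 6.394 kΩ.
V_A by voltage divider: V_A = 4.68 × 6.394/(0.937 + 6.394) = 4.082 V.
I(R_D) = V_A / R_D = 4.082/30.0 = 0.1361 mA.

I ≈ 0.136 mA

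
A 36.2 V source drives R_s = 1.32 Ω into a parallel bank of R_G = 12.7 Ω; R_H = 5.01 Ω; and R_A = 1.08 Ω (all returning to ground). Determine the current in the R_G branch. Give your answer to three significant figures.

Equivalent of the parallel group: R_p = 0.8304 Ω.
V_A by voltage divider: V_A = 36.2 × 0.8304/(1.32 + 0.8304) = 13.98 V.
Branch current I = V_A/R_G = 13.98/12.7 = 1.101 A.

I ≈ 1.10 A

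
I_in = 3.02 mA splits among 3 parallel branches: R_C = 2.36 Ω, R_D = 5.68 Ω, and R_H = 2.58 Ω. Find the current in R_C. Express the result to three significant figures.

I ≈ 1.30 mA

Total conductance ΣG = 1/2.36 + 1/5.68 + 1/2.58 = 0.9874 (units of 1/Ω).
By the current-divider rule, I = I_in · G_k/ΣG = 3.02 × 0.4291 = 1.296 mA.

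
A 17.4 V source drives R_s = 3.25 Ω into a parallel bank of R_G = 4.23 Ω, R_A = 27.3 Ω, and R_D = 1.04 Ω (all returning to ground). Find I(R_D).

Combine the parallel branches: R_p = (1/4.23 + 1/27.3 + 1/1.04)⁻¹ = 0.8100 Ω.
Node voltage V_A = V_supply · R_p/(R_s + R_p) = 17.4 × 0.1995 = 3.471 V.
I(R_D) = V_A / R_D = 3.471/1.04 = 3.338 A.

I ≈ 3.34 A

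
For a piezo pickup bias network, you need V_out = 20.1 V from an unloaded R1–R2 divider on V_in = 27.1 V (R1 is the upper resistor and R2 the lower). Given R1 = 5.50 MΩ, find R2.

The divider ratio is R2/(R1+R2) = 20.1/27.1 = 0.7417.
Rearranging, R2 = R1·k/(1−k) = 5.50 × 2.871 = 15.79 MΩ.

R2 ≈ 15.8 MΩ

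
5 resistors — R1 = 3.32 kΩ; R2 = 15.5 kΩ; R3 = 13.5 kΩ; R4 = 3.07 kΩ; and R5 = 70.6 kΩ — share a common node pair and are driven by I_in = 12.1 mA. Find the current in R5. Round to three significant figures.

Total conductance ΣG = 1/3.32 + 1/15.5 + 1/13.5 + 1/3.07 + 1/70.6 = 0.7797 (units of 1/kΩ).
By the current-divider rule, I = I_in · G_k/ΣG = 12.1 × 0.01817 = 0.2198 mA.

I ≈ 0.220 mA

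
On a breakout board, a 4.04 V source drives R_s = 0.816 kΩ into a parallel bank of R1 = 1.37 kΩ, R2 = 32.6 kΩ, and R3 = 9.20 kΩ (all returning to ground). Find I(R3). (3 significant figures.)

Equivalent of the parallel group: R_p = 1.150 kΩ.
V_A = 4.04 × 1.150/1.966 = 2.363 V.
I(R3) = V_A / R3 = 2.363/9.20 = 0.2569 mA.
(Check via current divider: I_total = 2.055 mA; share G_k/ΣG = 0.1250 → same result.)

I ≈ 0.257 mA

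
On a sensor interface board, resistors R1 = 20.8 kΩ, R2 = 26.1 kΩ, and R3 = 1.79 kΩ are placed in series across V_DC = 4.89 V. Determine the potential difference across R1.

V ≈ 2.09 V

Total series resistance ΣR = 20.8 + 26.1 + 1.79 = 48.69 kΩ.
V = V_DC · R/ΣR = 4.89 × 0.4272 = 2.089 V.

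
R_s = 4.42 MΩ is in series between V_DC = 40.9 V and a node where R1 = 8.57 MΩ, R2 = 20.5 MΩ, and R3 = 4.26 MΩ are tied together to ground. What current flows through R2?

Parallel bank: R_p = 1/(1/8.57 + 1/20.5 + 1/4.26) = 2.499 MΩ.
Node voltage V_A = V_DC · R_p/(R_s + R_p) = 40.9 × 0.3612 = 14.77 V.
Branch current I = V_A/R2 = 14.77/20.5 = 0.7205 µA.
(Equivalently: I_total = 5.912 µA, then current-divider fraction G_k/ΣG = 0.1219.)

I ≈ 0.721 µA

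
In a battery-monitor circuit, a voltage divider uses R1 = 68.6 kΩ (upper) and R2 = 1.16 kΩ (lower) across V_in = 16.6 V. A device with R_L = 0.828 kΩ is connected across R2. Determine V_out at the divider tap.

V_out ≈ 0.116 V

First combine the lower leg with the load: R2 ‖ R_L = 0.4831 kΩ.
Then V_out = V_in · R2'/(R1 + R2') = 16.6 × 0.4831/69.08 = 0.1161 V.
(Unloaded it would be 0.276 V; the load pulls it down.)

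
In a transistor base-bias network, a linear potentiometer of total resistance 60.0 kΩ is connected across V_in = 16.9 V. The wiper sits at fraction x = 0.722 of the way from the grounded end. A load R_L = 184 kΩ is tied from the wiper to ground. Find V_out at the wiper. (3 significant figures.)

The pot divides into 16.68 kΩ above the wiper and 43.32 kΩ below.
(x·R_p) ‖ R_L = 35.06 kΩ.
Loaded-divider output: V_out = 16.9 × 0.6776 = 11.45 V.
(Unloaded: V_out = x·V_in = 12.2 V.)

V_out ≈ 11.5 V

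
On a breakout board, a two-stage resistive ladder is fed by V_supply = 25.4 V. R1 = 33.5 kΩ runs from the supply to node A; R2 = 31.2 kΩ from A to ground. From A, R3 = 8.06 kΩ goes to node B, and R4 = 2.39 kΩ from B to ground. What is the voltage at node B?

V_B ≈ 1.10 V

The second stage (R3 + R4 = 10.45 kΩ) loads node A in parallel with R2.
R2 ‖ (R3+R4) = 7.828 kΩ.
V_A = 25.4 × 7.828/(33.5 + 7.828) = 4.811 V.
Then the unloaded second divider: V_B = V_A × R4/(R3+R4) = 4.811 × 0.2287 = 1.100 V.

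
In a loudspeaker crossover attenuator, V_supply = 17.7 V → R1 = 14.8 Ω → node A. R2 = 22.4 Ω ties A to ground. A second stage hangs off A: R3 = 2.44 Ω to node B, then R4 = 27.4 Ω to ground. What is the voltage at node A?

Node A sees R2 in parallel with the series input of stage 2, R3 + R4 = 29.84 Ω.
Effective lower resistance at A: R2 ‖ 29.84 = 12.80 Ω.
So V_A = 17.7 × 0.4637 = 8.207 V.

V_A ≈ 8.21 V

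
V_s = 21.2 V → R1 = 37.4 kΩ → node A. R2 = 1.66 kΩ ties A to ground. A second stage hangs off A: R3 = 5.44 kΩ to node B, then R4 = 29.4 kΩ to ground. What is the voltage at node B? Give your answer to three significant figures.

Looking into the second stage from A: R3 + R4 = 34.84 kΩ appears in parallel with R2.
R2 ‖ (R3+R4) = 1.585 kΩ.
So V_A = 21.2 × 0.04064 = 0.8617 V.
Stage 2 is unloaded, so V_B = V_A · R4/(R3+R4) = 0.8617 × 29.4/34.84 = 0.7271 V.

V_B ≈ 0.727 V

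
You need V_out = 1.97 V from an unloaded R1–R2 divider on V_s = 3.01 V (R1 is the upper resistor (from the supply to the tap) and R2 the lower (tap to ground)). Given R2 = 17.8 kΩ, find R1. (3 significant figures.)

Required fraction k = V_out/V_s = 0.6545.
So R1 = R2 · (V_s/V_out − 1) = 17.8 × (3.01/1.97 − 1) = 17.8 × 0.5279 = 9.397 kΩ.

R1 ≈ 9.40 kΩ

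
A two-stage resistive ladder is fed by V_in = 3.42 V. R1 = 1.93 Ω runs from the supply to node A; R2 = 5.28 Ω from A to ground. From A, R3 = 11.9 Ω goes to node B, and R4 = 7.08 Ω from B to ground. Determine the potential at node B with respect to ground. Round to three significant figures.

V_B ≈ 0.869 V

Node A sees R2 in parallel with the series input of stage 2, R3 + R4 = 18.98 Ω.
R2 ‖ (R3+R4) = 4.131 Ω.
So V_A = 3.42 × 0.6816 = 2.331 V.
V_B = V_A × 0.3730 = 0.8695 V.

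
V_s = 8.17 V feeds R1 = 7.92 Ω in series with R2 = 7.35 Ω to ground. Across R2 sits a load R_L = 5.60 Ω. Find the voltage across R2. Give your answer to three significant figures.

R2 ‖ R_L = (7.35 × 5.60)/(7.35 + 5.60) = 3.178 Ω.
Now apply the divider: V_out = 8.17 × 0.2864 = 2.340 V.
(Unloaded it would be 3.93 V; the load pulls it down.)

V_out ≈ 2.34 V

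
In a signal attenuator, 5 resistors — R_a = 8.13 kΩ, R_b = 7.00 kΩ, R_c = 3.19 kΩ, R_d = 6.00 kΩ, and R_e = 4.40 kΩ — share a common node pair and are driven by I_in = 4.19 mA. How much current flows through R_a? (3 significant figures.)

ΣG = 1/8.13 + 1/7.00 + 1/3.19 + 1/6.00 + 1/4.40 = 0.9733.
Current divider: I(R_a) = I_in · G_k/ΣG = 4.19 × (0.1230/0.9733) = 4.19 × 0.1264 = 0.5295 mA.

I ≈ 0.530 mA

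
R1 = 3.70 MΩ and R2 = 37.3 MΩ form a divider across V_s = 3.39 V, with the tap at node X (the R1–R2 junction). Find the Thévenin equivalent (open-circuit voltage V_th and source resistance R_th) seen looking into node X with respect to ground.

V_th ≈ 3.08 V, R_th ≈ 3.37 MΩ

Open-circuit (no load on X): V_th = V_s · R2/(R1 + R2) = 3.39 × 37.3/(3.700 + 37.3) = 3.084 V.
Looking into X with the source shorted: R_th = R1·R2/(R1+R2) = 3.700 × 37.3/41.00 = 3.366 MΩ.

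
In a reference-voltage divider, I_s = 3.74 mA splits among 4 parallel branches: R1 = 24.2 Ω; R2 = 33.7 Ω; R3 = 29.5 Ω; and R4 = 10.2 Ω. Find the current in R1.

Total conductance ΣG = 1/24.2 + 1/33.7 + 1/29.5 + 1/10.2 = 0.2029 (units of 1/Ω).
By the current-divider rule, I = I_s · G_k/ΣG = 3.74 × 0.2036 = 0.7616 mA.

I ≈ 0.762 mA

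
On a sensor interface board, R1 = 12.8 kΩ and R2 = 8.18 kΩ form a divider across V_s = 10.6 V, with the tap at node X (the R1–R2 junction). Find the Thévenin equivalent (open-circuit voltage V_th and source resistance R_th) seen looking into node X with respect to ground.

V_th ≈ 4.13 V, R_th ≈ 4.99 kΩ

Open-circuit (no load on X): V_th = V_s · R2/(R1 + R2) = 10.6 × 8.18/(12.80 + 8.18) = 4.133 V.
Looking into X with the source shorted: R_th = R1·R2/(R1+R2) = 12.80 × 8.18/20.98 = 4.991 kΩ.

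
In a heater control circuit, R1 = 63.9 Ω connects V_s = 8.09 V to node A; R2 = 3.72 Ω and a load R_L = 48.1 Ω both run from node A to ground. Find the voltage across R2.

The load sits in parallel with R2, giving an effective lower resistance R2' = R2·R_L/(R2+R_L) = 3.453 Ω.
Voltage divider with the loaded lower leg: V_out = 8.09 × 3.453/(63.9 + 3.453) = 8.09 × 0.05127 = 0.4147 V.

V_out ≈ 0.415 V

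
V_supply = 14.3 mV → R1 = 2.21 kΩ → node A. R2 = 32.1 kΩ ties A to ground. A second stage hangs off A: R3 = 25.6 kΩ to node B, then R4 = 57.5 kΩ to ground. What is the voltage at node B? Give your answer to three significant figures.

V_B ≈ 9.03 mV

Looking into the second stage from A: R3 + R4 = 83.10 kΩ appears in parallel with R2.
Effective lower resistance at A: R2 ‖ 83.10 = 23.16 kΩ.
First divider: V_A = V_supply · 23.16/(2.21 + 23.16) = 13.05 mV.
Then the unloaded second divider: V_B = V_A × R4/(R3+R4) = 13.05 × 0.6919 = 9.033 mV.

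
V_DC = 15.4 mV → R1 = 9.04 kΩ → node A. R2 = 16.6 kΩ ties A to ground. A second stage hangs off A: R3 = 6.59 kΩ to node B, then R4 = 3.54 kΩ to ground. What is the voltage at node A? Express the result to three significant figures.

Looking into the second stage from A: R3 + R4 = 10.13 kΩ appears in parallel with R2.
R2 ‖ (R3+R4) = 6.291 kΩ.
First divider: V_A = V_DC · 6.291/(9.04 + 6.291) = 6.319 mV.

V_A ≈ 6.32 mV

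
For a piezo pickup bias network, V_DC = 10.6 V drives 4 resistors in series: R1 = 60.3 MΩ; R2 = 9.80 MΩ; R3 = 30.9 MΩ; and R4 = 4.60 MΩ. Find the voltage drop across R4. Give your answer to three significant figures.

ΣR = 60.3 + 9.80 + 30.9 + 4.60 = 105.6 MΩ.
By the voltage-divider rule, V = 10.6 × 4.600/105.6 = 0.4617 V.

V ≈ 0.462 V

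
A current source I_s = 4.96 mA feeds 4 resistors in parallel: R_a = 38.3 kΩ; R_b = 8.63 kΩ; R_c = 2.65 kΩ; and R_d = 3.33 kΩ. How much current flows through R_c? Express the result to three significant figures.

I ≈ 2.28 mA

Conductances: ΣG = 1/38.3 + 1/8.63 + 1/2.65 + 1/3.33 = 0.8196 (1/kΩ).
By the current-divider rule, I = I_s · G_k/ΣG = 4.96 × 0.4604 = 2.284 mA.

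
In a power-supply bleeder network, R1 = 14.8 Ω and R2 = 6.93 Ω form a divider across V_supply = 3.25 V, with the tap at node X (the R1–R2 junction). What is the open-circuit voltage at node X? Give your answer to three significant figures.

With X open, the divider is unloaded: V_th = 3.25 × 6.93/21.73 = 1.036 V.

V_th ≈ 1.04 V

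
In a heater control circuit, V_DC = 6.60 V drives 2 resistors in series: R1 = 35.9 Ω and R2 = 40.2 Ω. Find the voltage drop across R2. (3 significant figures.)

V ≈ 3.49 V

Total series resistance ΣR = 35.9 + 40.2 = 76.10 Ω.
Voltage divider: V = V_DC · (40.20 / 76.10) = 6.60 × 0.5283 = 3.486 V.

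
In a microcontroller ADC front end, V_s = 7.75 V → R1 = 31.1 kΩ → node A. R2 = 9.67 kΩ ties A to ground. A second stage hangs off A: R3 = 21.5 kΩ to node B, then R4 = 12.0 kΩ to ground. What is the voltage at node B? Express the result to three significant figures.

Node A sees R2 in parallel with the series input of stage 2, R3 + R4 = 33.50 kΩ.
R2 ‖ (R3+R4) = 7.504 kΩ.
So V_A = 7.75 × 0.1944 = 1.506 V.
V_B = V_A × 0.3582 = 0.5396 V.

V_B ≈ 0.540 V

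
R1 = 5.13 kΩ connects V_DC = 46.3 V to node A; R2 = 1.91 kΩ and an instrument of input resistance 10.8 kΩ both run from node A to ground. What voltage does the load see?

First combine the lower leg with the load: R2 ‖ R_L = 1.623 kΩ.
Then V_out = V_DC · R2'/(R1 + R2') = 46.3 × 1.623/6.753 = 11.13 V.

V_out ≈ 11.1 V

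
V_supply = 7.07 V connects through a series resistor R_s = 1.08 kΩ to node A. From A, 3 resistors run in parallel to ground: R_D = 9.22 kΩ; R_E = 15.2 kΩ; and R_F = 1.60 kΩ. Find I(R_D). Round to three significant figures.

Parallel bank: R_p = 1/(1/9.22 + 1/15.2 + 1/1.60) = 1.251 kΩ.
Node voltage V_A = V_supply · R_p/(R_s + R_p) = 7.07 × 0.5367 = 3.795 V.
I(R_D) = V_A / R_D = 3.795/9.22 = 0.4116 mA.
(Equivalently: I_total = 3.033 mA, then current-divider fraction G_k/ΣG = 0.1357.)

I ≈ 0.412 mA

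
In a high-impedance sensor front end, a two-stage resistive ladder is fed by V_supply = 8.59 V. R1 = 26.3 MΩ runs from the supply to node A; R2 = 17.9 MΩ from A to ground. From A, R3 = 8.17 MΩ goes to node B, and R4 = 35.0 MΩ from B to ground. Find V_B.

Looking into the second stage from A: R3 + R4 = 43.17 MΩ appears in parallel with R2.
R2 ‖ (R3+R4) = 12.65 MΩ.
V_A = 8.59 × 12.65/(26.3 + 12.65) = 2.790 V.
V_B = V_A × 0.8107 = 2.262 V.

V_B ≈ 2.26 V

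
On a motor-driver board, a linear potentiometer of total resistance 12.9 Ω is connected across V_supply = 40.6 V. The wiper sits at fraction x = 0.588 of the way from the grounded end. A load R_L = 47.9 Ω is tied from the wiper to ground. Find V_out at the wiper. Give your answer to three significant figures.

V_out ≈ 22.4 V

The pot divides into 5.315 Ω above the wiper and 7.585 Ω below.
(x·R_p) ‖ R_L = 6.548 Ω.
V_out = 40.6 × 6.548/(5.315 + 6.548) = 22.41 V.
(Unloaded: V_out = x·V_supply = 23.9 V.)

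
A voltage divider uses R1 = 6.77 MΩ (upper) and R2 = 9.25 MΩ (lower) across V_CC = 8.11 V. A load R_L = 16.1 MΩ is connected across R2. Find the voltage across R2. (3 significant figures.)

V_out ≈ 3.77 V

R2 ‖ R_L = (9.25 × 16.1)/(9.25 + 16.1) = 5.875 MΩ.
Voltage divider with the loaded lower leg: V_out = 8.11 × 5.875/(6.77 + 5.875) = 8.11 × 0.4646 = 3.768 V.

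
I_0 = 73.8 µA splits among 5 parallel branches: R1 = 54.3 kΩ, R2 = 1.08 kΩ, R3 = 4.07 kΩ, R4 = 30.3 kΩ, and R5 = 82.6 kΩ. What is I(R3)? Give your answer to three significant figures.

ΣG = 1/54.3 + 1/1.08 + 1/4.07 + 1/30.3 + 1/82.6 = 1.235.
Current divider: I(R3) = I_0 · G_k/ΣG = 73.8 × (0.2457/1.235) = 73.8 × 0.1989 = 14.68 µA.

I ≈ 14.7 µA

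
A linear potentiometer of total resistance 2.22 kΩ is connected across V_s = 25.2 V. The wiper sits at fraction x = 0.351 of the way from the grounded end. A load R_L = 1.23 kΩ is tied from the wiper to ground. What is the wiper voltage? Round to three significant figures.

V_out ≈ 6.27 V

Split the track: R_lower = x·R_p = 0.7792 kΩ, R_upper = (1−x)·R_p = 1.441 kΩ.
Lower segment in parallel with the load: 0.7792 ‖ 1.23 = 0.4770 kΩ.
Then V_out = V_s · 0.4770/(1.441 + 0.4770) = 6.268 V.
(Unloaded: V_out = x·V_s = 8.85 V.)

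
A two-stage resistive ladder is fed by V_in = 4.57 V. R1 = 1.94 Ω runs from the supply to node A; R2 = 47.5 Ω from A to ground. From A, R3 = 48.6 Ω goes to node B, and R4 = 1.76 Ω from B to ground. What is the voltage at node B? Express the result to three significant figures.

V_B ≈ 0.148 V

Looking into the second stage from A: R3 + R4 = 50.36 Ω appears in parallel with R2.
Effective lower resistance at A: R2 ‖ 50.36 = 24.44 Ω.
V_A = 4.57 × 24.44/(1.94 + 24.44) = 4.234 V.
Stage 2 is unloaded, so V_B = V_A · R4/(R3+R4) = 4.234 × 1.76/50.36 = 0.1480 V.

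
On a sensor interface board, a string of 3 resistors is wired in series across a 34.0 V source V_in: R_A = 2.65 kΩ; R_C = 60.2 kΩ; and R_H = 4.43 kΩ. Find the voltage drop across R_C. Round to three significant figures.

ΣR = 2.65 + 60.2 + 4.43 = 67.28 kΩ.
Voltage divider: V = V_in · (60.20 / 67.28) = 34.0 × 0.8948 = 30.42 V.

V ≈ 30.4 V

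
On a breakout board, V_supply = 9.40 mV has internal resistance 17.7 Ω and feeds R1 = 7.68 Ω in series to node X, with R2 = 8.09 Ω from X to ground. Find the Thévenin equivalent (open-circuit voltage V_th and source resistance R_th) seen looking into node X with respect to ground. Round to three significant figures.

V_th ≈ 2.27 mV, R_th ≈ 6.13 Ω

R1' = 17.7 + 7.68 = 25.38 Ω (source resistance + R1).
Open-circuit (no load on X): V_th = V_supply · R2/(R1' + R2) = 9.40 × 8.09/(25.38 + 8.09) = 2.272 mV.
Looking into X with the source shorted: R_th = R1'·R2/(R1'+R2) = 25.38 × 8.09/33.47 = 6.135 Ω.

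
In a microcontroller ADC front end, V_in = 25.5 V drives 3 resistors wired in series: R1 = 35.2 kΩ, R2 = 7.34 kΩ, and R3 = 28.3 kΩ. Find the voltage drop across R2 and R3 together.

V ≈ 12.8 V

Total series resistance ΣR = 35.2 + 7.34 + 28.3 = 70.84 kΩ.
R_{R2..R3} = 7.34 + 28.3 = 35.64 kΩ.
V = V_in · R/ΣR = 25.5 × 0.5031 = 12.83 V.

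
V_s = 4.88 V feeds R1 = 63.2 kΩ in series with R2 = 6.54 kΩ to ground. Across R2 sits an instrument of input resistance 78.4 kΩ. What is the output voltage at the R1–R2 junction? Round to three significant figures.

V_out ≈ 0.425 V

R2 ‖ R_L = (6.54 × 78.4)/(6.54 + 78.4) = 6.036 kΩ.
Voltage divider with the loaded lower leg: V_out = 4.88 × 6.036/(63.2 + 6.036) = 4.88 × 0.08719 = 0.4255 V.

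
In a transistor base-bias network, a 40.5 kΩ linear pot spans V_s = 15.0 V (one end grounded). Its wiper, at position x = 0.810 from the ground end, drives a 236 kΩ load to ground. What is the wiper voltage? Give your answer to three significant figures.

The pot divides into 7.695 kΩ above the wiper and 32.80 kΩ below.
(x·R_p) ‖ R_L = 28.80 kΩ.
Then V_out = V_s · 28.80/(7.695 + 28.80) = 11.84 V.
(Unloaded: V_out = x·V_s = 12.2 V.)

V_out ≈ 11.8 V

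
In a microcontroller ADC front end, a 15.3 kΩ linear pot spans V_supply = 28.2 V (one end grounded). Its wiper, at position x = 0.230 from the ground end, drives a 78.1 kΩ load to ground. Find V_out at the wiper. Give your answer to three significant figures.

Lower segment x·R_p = 3.519 kΩ; upper segment (1−x)·R_p = 11.78 kΩ.
Lower segment in parallel with the load: 3.519 ‖ 78.1 = 3.367 kΩ.
V_out = 28.2 × 3.367/(11.78 + 3.367) = 6.269 V.

V_out ≈ 6.27 V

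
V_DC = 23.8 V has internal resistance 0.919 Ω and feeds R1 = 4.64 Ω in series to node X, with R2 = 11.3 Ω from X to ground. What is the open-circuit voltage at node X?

R1' = 0.919 + 4.64 = 5.559 Ω (source resistance + R1).
With X open, the divider is unloaded: V_th = 23.8 × 11.3/16.86 = 15.95 V.

V_th ≈ 16.0 V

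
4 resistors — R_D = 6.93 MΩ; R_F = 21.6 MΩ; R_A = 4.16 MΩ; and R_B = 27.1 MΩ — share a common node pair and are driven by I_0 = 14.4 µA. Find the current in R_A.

Conductances: ΣG = 1/6.93 + 1/21.6 + 1/4.16 + 1/27.1 = 0.4679 (1/MΩ).
R_A takes the fraction G_k/ΣG = 0.2404/0.4679 = 0.5138, so I = 14.4 × 0.5138 = 7.398 µA.

I ≈ 7.40 µA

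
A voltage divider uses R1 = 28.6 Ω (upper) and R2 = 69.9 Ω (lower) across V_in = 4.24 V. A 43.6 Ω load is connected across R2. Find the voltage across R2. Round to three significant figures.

V_out ≈ 2.05 V

The load sits in parallel with R2, giving an effective lower resistance R2' = R2·R_L/(R2+R_L) = 26.85 Ω.
Voltage divider with the loaded lower leg: V_out = 4.24 × 26.85/(28.6 + 26.85) = 4.24 × 0.4842 = 2.053 V.
(Unloaded it would be 3.01 V; the load pulls it down.)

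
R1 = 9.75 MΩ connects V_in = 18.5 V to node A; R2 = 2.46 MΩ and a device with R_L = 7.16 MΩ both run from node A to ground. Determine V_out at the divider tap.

V_out ≈ 2.92 V

First combine the lower leg with the load: R2 ‖ R_L = 1.831 MΩ.
Then V_out = V_in · R2'/(R1 + R2') = 18.5 × 1.831/11.58 = 2.925 V.
(Unloaded it would be 3.73 V; the load pulls it down.)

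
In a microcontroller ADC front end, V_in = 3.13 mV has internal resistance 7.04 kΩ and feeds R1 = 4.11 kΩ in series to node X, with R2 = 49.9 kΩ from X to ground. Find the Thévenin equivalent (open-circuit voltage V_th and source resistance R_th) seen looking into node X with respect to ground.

R1' = 7.04 + 4.11 = 11.15 kΩ (source resistance + R1).
With X open, the divider is unloaded: V_th = 3.13 × 49.9/61.05 = 2.558 mV.
Zeroing V_in shorts the top of R1' to ground, so R_th = R1' ‖ R2 = 9.114 kΩ.

V_th ≈ 2.56 mV, R_th ≈ 9.11 kΩ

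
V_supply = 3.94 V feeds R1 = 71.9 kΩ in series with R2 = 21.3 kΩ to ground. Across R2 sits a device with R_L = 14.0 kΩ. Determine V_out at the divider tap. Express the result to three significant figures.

V_out ≈ 0.414 V

First combine the lower leg with the load: R2 ‖ R_L = 8.448 kΩ.
Then V_out = V_supply · R2'/(R1 + R2') = 3.94 × 8.448/80.35 = 0.4142 V.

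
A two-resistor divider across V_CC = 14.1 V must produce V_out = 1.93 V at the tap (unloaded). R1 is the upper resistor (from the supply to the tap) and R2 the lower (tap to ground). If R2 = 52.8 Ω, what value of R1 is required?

R1 ≈ 333 Ω

The divider ratio is R2/(R1+R2) = 1.93/14.1 = 0.1369.
R1 = R2·(1/k − 1) = 52.8 × 6.306 = 332.9 Ω.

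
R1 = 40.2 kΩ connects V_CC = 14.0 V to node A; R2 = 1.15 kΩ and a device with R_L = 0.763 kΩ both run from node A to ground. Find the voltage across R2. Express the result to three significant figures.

R2 ‖ R_L = (1.15 × 0.763)/(1.15 + 0.763) = 0.4587 kΩ.
Now apply the divider: V_out = 14.0 × 0.01128 = 0.1579 V.

V_out ≈ 0.158 V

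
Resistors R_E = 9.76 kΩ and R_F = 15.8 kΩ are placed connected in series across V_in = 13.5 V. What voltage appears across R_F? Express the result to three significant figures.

V ≈ 8.35 V

ΣR = 9.76 + 15.8 = 25.56 kΩ.
By the voltage-divider rule, V = 13.5 × 15.80/25.56 = 8.345 V.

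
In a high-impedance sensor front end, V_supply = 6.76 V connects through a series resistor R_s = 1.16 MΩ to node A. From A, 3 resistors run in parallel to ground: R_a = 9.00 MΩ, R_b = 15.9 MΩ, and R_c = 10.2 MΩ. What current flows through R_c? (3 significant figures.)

I ≈ 0.504 µA

Parallel bank: R_p = 1/(1/9.00 + 1/15.9 + 1/10.2) = 3.676 MΩ.
Node voltage V_A = V_supply · R_p/(R_s + R_p) = 6.76 × 0.7601 = 5.138 V.
Branch current I = V_A/R_c = 5.138/10.2 = 0.5038 µA.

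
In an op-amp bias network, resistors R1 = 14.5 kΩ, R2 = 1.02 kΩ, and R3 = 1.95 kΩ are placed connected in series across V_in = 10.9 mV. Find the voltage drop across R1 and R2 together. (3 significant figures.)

V ≈ 9.68 mV

Series total: ΣR = 14.5 + 1.02 + 1.95 = 17.47 kΩ.
R_{R1..R2} = 14.5 + 1.02 = 15.52 kΩ.
V = V_in · R/ΣR = 10.9 × 0.8884 = 9.683 mV.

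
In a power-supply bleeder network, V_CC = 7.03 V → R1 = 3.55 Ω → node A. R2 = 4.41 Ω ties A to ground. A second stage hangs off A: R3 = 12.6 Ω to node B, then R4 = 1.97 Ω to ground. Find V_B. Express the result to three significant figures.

The second stage (R3 + R4 = 14.57 Ω) loads node A in parallel with R2.
R2 ‖ (R3+R4) = 3.385 Ω.
First divider: V_A = V_CC · 3.385/(3.55 + 3.385) = 3.432 V.
Then the unloaded second divider: V_B = V_A × R4/(R3+R4) = 3.432 × 0.1352 = 0.4640 V.

V_B ≈ 0.464 V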